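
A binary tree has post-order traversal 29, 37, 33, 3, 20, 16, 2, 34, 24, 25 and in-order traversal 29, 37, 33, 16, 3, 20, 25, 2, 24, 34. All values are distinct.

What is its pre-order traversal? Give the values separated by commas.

25, 16, 33, 37, 29, 20, 3, 24, 2, 34

The last element of post-order is the root; it splits in-order into left and right subtrees.
Root 25: left subtree has 6 nodes {29, 37, 33, 16, 3, 20}, right has 3 {2, 24, 34}.
  Root 16: left subtree has 3 nodes {29, 37, 33}, right has 2 {3, 20}.
    Root 33: left subtree has 2 nodes {29, 37}, right has 0 { }.
      Root 37: left subtree has 1 node {29}, right has 0 { }.
    Root 20: left subtree has 1 node {3}, right has 0 { }.
  Root 24: left subtree has 1 node {2}, right has 1 {34}.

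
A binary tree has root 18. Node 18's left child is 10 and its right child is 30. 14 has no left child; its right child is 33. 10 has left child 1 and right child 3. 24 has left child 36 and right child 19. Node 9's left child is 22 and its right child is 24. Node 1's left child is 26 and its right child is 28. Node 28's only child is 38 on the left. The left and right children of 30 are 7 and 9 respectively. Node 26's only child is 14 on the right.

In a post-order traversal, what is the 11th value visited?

36

Post-order visits the left subtree, then the right subtree, then the node.
At 18: go left to 10.
  At 10: go left to 1.
    At 1: go left to 26.
      At 26: no left child.
      At 26: go right to 14.
        At 14: no left child.
        At 14: go right to 33.
          33 is a leaf — visit 33.
        Visit 14.
      Visit 26.
    At 1: go right to 28.
      At 28: go left to 38.
        38 is a leaf — visit 38.
      At 28: no right child.
      Visit 28.
    Visit 1.
  At 10: go right to 3.
    3 is a leaf — visit 3.
  Visit 10.
At 18: go right to 30.
  At 30: go left to 7.
    7 is a leaf — visit 7.
  At 30: go right to 9.
    At 9: go left to 22.
      22 is a leaf — visit 22.
    At 9: go right to 24.
      At 24: go left to 36.
        36 is a leaf — visit 36.
      At 24: go right to 19.
        19 is a leaf — visit 19.
      Visit 24.
    Visit 9.
  Visit 30.
Visit 18.
Full post-order sequence: 33, 14, 26, 38, 28, 1, 3, 10, 7, 22, 36, 19, 24, 9, 30, 18.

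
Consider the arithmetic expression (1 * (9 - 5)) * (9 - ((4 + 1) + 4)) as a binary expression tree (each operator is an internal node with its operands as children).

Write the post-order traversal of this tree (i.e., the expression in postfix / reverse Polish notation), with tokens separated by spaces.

1 9 5 - * 9 4 1 + 4 + - *

Post-order on an expression tree gives postfix notation: for each operator, emit left operand, right operand, then the operator.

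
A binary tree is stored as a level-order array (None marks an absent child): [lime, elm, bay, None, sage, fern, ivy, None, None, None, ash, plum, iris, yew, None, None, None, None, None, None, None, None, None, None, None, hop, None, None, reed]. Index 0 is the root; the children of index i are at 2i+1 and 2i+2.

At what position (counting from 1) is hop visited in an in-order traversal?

In-order visits the left subtree, then the node, then the right subtree.
At lime: go left to elm.
  At elm: no left child.
  Visit elm.
  At elm: go right to sage.
    At sage: no left child.
    Visit sage.
    At sage: go right to ash.
      ash is a leaf — visit ash.
Visit lime.
At lime: go right to bay.
  At bay: go left to fern.
    At fern: go left to plum.
      plum is a leaf — visit plum.
    Visit fern.
    At fern: go right to iris.
      At iris: go left to hop.
        hop is a leaf — visit hop.
      Visit iris.
      At iris: no right child.
  Visit bay.
  At bay: go right to ivy.
    At ivy: go left to yew.
      At yew: no left child.
      Visit yew.
      At yew: go right to reed.
        reed is a leaf — visit reed.
    Visit ivy.
    At ivy: no right child.
Full in-order sequence: elm, sage, ash, lime, plum, fern, hop, iris, bay, yew, reed, ivy.

7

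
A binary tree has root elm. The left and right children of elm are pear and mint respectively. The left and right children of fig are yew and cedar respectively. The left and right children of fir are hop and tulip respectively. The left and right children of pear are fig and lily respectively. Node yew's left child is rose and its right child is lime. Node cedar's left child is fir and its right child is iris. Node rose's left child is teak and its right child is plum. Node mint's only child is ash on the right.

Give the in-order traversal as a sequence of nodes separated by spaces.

In-order visits the left subtree, then the node, then the right subtree.
At elm: go left to pear.
  At pear: go left to fig.
    At fig: go left to yew.
      At yew: go left to rose.
        At rose: go left to teak.
          teak is a leaf — visit teak.
        Visit rose.
        At rose: go right to plum.
          plum is a leaf — visit plum.
      Visit yew.
      At yew: go right to lime.
        lime is a leaf — visit lime.
    Visit fig.
    At fig: go right to cedar.
      At cedar: go left to fir.
        At fir: go left to hop.
          hop is a leaf — visit hop.
        Visit fir.
        At fir: go right to tulip.
          tulip is a leaf — visit tulip.
      Visit cedar.
      At cedar: go right to iris.
        iris is a leaf — visit iris.
  Visit pear.
  At pear: go right to lily.
    lily is a leaf — visit lily.
Visit elm.
At elm: go right to mint.
  At mint: no left child.
  Visit mint.
  At mint: go right to ash.
    ash is a leaf — visit ash.

teak rose plum yew lime fig hop fir tulip cedar iris pear lily elm mint ash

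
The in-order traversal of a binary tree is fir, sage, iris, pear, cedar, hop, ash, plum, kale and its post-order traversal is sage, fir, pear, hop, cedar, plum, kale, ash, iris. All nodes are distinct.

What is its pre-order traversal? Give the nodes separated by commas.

iris, fir, sage, ash, cedar, pear, hop, kale, plum

The last element of post-order is the root; it splits in-order into left and right subtrees.
Root iris: left subtree has 2 nodes {fir, sage}, right has 6 {pear, cedar, hop, ash, plum, kale}.
  Root fir: left subtree has 0 nodes { }, right has 1 {sage}.
  Root ash: left subtree has 3 nodes {pear, cedar, hop}, right has 2 {plum, kale}.
    Root cedar: left subtree has 1 node {pear}, right has 1 {hop}.
    Root kale: left subtree has 1 node {plum}, right has 0 { }.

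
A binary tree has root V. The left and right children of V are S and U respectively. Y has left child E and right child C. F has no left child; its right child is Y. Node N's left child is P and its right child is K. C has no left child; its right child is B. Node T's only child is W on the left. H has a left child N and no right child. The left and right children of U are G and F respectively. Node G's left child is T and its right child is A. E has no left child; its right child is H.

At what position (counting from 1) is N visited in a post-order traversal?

8

Post-order visits the left subtree, then the right subtree, then the node.
At V: go left to S.
  S is a leaf — visit S.
At V: go right to U.
  At U: go left to G.
    At G: go left to T.
      At T: go left to W.
        W is a leaf — visit W.
      At T: no right child.
      Visit T.
    At G: go right to A.
      A is a leaf — visit A.
    Visit G.
  At U: go right to F.
    At F: no left child.
    At F: go right to Y.
      At Y: go left to E.
        At E: no left child.
        At E: go right to H.
          At H: go left to N.
            At N: go left to P.
              P is a leaf — visit P.
            At N: go right to K.
              K is a leaf — visit K.
            Visit N.
          At H: no right child.
          Visit H.
        Visit E.
      At Y: go right to C.
        At C: no left child.
        At C: go right to B.
          B is a leaf — visit B.
        Visit C.
      Visit Y.
    Visit F.
  Visit U.
Visit V.
Full post-order sequence: S, W, T, A, G, P, K, N, H, E, B, C, Y, F, U, V.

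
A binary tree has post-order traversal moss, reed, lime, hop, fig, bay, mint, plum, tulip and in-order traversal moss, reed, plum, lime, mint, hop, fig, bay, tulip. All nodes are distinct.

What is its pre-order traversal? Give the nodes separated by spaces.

The last element of post-order is the root; it splits in-order into left and right subtrees.
Root tulip: left subtree has 8 nodes {moss, reed, plum, lime, mint, hop, fig, bay}, right has 0 { }.
  Root plum: left subtree has 2 nodes {moss, reed}, right has 5 {lime, mint, hop, fig, bay}.
    Root reed: left subtree has 1 node {moss}, right has 0 { }.
    Root mint: left subtree has 1 node {lime}, right has 3 {hop, fig, bay}.
      Root bay: left subtree has 2 nodes {hop, fig}, right has 0 { }.
        Root fig: left subtree has 1 node {hop}, right has 0 { }.

tulip plum reed moss mint lime bay fig hop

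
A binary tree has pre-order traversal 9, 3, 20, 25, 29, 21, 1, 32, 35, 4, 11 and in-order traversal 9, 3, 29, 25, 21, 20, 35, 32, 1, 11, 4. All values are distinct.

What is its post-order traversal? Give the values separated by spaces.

29 21 25 35 32 11 4 1 20 3 9

The first element of pre-order is the root; it splits in-order into left and right subtrees.
Root 9: left subtree has 0 nodes { }, right has 10 {3, 29, 25, 21, 20, 35, 32, 1, 11, 4}.
  Root 3: left subtree has 0 nodes { }, right has 9 {29, 25, 21, 20, 35, 32, 1, 11, 4}.
    Root 20: left subtree has 3 nodes {29, 25, 21}, right has 5 {35, 32, 1, 11, 4}.
      Root 25: left subtree has 1 node {29}, right has 1 {21}.
      Root 1: left subtree has 2 nodes {35, 32}, right has 2 {11, 4}.
        Root 32: left subtree has 1 node {35}, right has 0 { }.
        Root 4: left subtree has 1 node {11}, right has 0 { }.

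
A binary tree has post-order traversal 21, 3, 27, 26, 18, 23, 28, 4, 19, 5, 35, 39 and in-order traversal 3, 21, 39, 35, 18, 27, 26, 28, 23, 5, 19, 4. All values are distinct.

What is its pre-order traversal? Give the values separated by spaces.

39 3 21 35 5 28 18 26 27 23 19 4

The last element of post-order is the root; it splits in-order into left and right subtrees.
Root 39: left subtree has 2 nodes {3, 21}, right has 9 {35, 18, 27, 26, 28, 23, 5, 19, 4}.
  Root 3: left subtree has 0 nodes { }, right has 1 {21}.
  Root 35: left subtree has 0 nodes { }, right has 8 {18, 27, 26, 28, 23, 5, 19, 4}.
    Root 5: left subtree has 5 nodes {18, 27, 26, 28, 23}, right has 2 {19, 4}.
      Root 28: left subtree has 3 nodes {18, 27, 26}, right has 1 {23}.
        Root 18: left subtree has 0 nodes { }, right has 2 {27, 26}.
          Root 26: left subtree has 1 node {27}, right has 0 { }.
      Root 19: left subtree has 0 nodes { }, right has 1 {4}.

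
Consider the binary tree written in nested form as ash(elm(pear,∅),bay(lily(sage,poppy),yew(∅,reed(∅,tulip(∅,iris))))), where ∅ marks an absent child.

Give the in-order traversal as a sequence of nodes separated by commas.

pear, elm, ash, sage, lily, poppy, bay, yew, reed, tulip, iris

In-order visits the left subtree, then the node, then the right subtree.
At ash: go left to elm.
  At elm: go left to pear.
    pear is a leaf — visit pear.
  Visit elm.
  At elm: no right child.
Visit ash.
At ash: go right to bay.
  At bay: go left to lily.
    At lily: go left to sage.
      sage is a leaf — visit sage.
    Visit lily.
    At lily: go right to poppy.
      poppy is a leaf — visit poppy.
  Visit bay.
  At bay: go right to yew.
    At yew: no left child.
    Visit yew.
    At yew: go right to reed.
      At reed: no left child.
      Visit reed.
      At reed: go right to tulip.
        At tulip: no left child.
        Visit tulip.
        At tulip: go right to iris.
          iris is a leaf — visit iris.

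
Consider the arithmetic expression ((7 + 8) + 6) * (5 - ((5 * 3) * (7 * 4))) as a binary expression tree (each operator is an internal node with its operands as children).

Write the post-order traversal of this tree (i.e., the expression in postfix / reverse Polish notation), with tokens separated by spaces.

Post-order on an expression tree gives postfix notation: for each operator, emit left operand, right operand, then the operator.

7 8 + 6 + 5 5 3 * 7 4 * * - *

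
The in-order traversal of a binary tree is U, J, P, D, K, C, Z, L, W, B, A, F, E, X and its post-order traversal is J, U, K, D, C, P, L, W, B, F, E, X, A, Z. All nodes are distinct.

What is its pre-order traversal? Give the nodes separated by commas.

The last element of post-order is the root; it splits in-order into left and right subtrees.
Root Z: left subtree has 6 nodes {U, J, P, D, K, C}, right has 7 {L, W, B, A, F, E, X}.
  Root P: left subtree has 2 nodes {U, J}, right has 3 {D, K, C}.
    Root U: left subtree has 0 nodes { }, right has 1 {J}.
    Root C: left subtree has 2 nodes {D, K}, right has 0 { }.
      Root D: left subtree has 0 nodes { }, right has 1 {K}.
  Root A: left subtree has 3 nodes {L, W, B}, right has 3 {F, E, X}.
    Root B: left subtree has 2 nodes {L, W}, right has 0 { }.
      Root W: left subtree has 1 node {L}, right has 0 { }.
    Root X: left subtree has 2 nodes {F, E}, right has 0 { }.
      Root E: left subtree has 1 node {F}, right has 0 { }.

Z, P, U, J, C, D, K, A, B, W, L, X, E, F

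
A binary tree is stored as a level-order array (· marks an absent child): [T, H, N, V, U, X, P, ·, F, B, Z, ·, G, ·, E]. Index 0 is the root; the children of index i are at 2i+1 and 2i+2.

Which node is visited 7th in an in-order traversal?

T

In-order visits the left subtree, then the node, then the right subtree.
At T: go left to H.
  At H: go left to V.
    At V: no left child.
    Visit V.
    At V: go right to F.
      F is a leaf — visit F.
  Visit H.
  At H: go right to U.
    At U: go left to B.
      B is a leaf — visit B.
    Visit U.
    At U: go right to Z.
      Z is a leaf — visit Z.
Visit T.
At T: go right to N.
  At N: go left to X.
    At X: no left child.
    Visit X.
    At X: go right to G.
      G is a leaf — visit G.
  Visit N.
  At N: go right to P.
    At P: no left child.
    Visit P.
    At P: go right to E.
      E is a leaf — visit E.
Full in-order sequence: V, F, H, B, U, Z, T, X, G, N, P, E.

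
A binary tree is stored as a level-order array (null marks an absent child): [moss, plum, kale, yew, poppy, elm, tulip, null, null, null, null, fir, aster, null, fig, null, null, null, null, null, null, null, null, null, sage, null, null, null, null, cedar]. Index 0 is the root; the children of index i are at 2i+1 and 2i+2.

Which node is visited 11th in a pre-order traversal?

fig

Pre-order visits the node, then its left subtree, then its right subtree.
Visit moss.
At moss: go left to plum.
  Visit plum.
  At plum: go left to yew.
    yew is a leaf — visit yew.
  At plum: go right to poppy.
    poppy is a leaf — visit poppy.
At moss: go right to kale.
  Visit kale.
  At kale: go left to elm.
    Visit elm.
    At elm: go left to fir.
      Visit fir.
      At fir: no left child.
      At fir: go right to sage.
        sage is a leaf — visit sage.
    At elm: go right to aster.
      aster is a leaf — visit aster.
  At kale: go right to tulip.
    Visit tulip.
    At tulip: no left child.
    At tulip: go right to fig.
      Visit fig.
      At fig: go left to cedar.
        cedar is a leaf — visit cedar.
      At fig: no right child.
Full pre-order sequence: moss, plum, yew, poppy, kale, elm, fir, sage, aster, tulip, fig, cedar.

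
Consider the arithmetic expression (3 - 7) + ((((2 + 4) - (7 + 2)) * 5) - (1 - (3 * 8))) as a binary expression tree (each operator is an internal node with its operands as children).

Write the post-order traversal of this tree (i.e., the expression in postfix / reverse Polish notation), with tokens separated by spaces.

3 7 - 2 4 + 7 2 + - 5 * 1 3 8 * - - +

Post-order on an expression tree gives postfix notation: for each operator, emit left operand, right operand, then the operator.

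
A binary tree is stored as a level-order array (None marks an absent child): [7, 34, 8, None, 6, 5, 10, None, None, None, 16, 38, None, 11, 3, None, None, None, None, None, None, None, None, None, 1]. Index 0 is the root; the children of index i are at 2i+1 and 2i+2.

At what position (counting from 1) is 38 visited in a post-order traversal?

5

Post-order visits the left subtree, then the right subtree, then the node.
At 7: go left to 34.
  At 34: no left child.
  At 34: go right to 6.
    At 6: no left child.
    At 6: go right to 16.
      16 is a leaf — visit 16.
    Visit 6.
  Visit 34.
At 7: go right to 8.
  At 8: go left to 5.
    At 5: go left to 38.
      At 38: no left child.
      At 38: go right to 1.
        1 is a leaf — visit 1.
      Visit 38.
    At 5: no right child.
    Visit 5.
  At 8: go right to 10.
    At 10: go left to 11.
      11 is a leaf — visit 11.
    At 10: go right to 3.
      3 is a leaf — visit 3.
    Visit 10.
  Visit 8.
Visit 7.
Full post-order sequence: 16, 6, 34, 1, 38, 5, 11, 3, 10, 8, 7.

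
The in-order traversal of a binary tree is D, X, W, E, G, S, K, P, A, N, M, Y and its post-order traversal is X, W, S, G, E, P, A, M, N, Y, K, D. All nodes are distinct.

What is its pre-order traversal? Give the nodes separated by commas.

D, K, E, W, X, G, S, Y, N, A, P, M

The last element of post-order is the root; it splits in-order into left and right subtrees.
Root D: left subtree has 0 nodes { }, right has 11 {X, W, E, G, S, K, P, A, N, M, Y}.
  Root K: left subtree has 5 nodes {X, W, E, G, S}, right has 5 {P, A, N, M, Y}.
    Root E: left subtree has 2 nodes {X, W}, right has 2 {G, S}.
      Root W: left subtree has 1 node {X}, right has 0 { }.
      Root G: left subtree has 0 nodes { }, right has 1 {S}.
    Root Y: left subtree has 4 nodes {P, A, N, M}, right has 0 { }.
      Root N: left subtree has 2 nodes {P, A}, right has 1 {M}.
        Root A: left subtree has 1 node {P}, right has 0 { }.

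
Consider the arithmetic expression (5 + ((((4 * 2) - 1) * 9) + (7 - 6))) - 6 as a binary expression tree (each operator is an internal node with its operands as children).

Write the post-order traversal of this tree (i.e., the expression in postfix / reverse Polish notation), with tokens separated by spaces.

Post-order on an expression tree gives postfix notation: for each operator, emit left operand, right operand, then the operator.

5 4 2 * 1 - 9 * 7 6 - + + 6 -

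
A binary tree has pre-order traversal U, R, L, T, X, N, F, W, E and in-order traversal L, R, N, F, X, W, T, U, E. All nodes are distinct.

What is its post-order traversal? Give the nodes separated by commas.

L, F, N, W, X, T, R, E, U

The first element of pre-order is the root; it splits in-order into left and right subtrees.
Root U: left subtree has 7 nodes {L, R, N, F, X, W, T}, right has 1 {E}.
  Root R: left subtree has 1 node {L}, right has 5 {N, F, X, W, T}.
    Root T: left subtree has 4 nodes {N, F, X, W}, right has 0 { }.
      Root X: left subtree has 2 nodes {N, F}, right has 1 {W}.
        Root N: left subtree has 0 nodes { }, right has 1 {F}.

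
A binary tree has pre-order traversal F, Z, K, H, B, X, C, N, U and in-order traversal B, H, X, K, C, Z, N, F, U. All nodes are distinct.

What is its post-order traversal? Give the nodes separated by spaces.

B X H C K N Z U F

The first element of pre-order is the root; it splits in-order into left and right subtrees.
Root F: left subtree has 7 nodes {B, H, X, K, C, Z, N}, right has 1 {U}.
  Root Z: left subtree has 5 nodes {B, H, X, K, C}, right has 1 {N}.
    Root K: left subtree has 3 nodes {B, H, X}, right has 1 {C}.
      Root H: left subtree has 1 node {B}, right has 1 {X}.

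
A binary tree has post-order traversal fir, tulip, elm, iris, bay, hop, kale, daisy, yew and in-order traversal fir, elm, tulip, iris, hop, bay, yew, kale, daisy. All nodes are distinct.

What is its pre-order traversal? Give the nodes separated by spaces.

The last element of post-order is the root; it splits in-order into left and right subtrees.
Root yew: left subtree has 6 nodes {fir, elm, tulip, iris, hop, bay}, right has 2 {kale, daisy}.
  Root hop: left subtree has 4 nodes {fir, elm, tulip, iris}, right has 1 {bay}.
    Root iris: left subtree has 3 nodes {fir, elm, tulip}, right has 0 { }.
      Root elm: left subtree has 1 node {fir}, right has 1 {tulip}.
  Root daisy: left subtree has 1 node {kale}, right has 0 { }.

yew hop iris elm fir tulip bay daisy kale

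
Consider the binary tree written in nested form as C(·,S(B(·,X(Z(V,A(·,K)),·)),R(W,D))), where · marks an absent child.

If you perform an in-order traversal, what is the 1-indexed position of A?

In-order visits the left subtree, then the node, then the right subtree.
At C: no left child.
Visit C.
At C: go right to S.
  At S: go left to B.
    At B: no left child.
    Visit B.
    At B: go right to X.
      At X: go left to Z.
        At Z: go left to V.
          V is a leaf — visit V.
        Visit Z.
        At Z: go right to A.
          At A: no left child.
          Visit A.
          At A: go right to K.
            K is a leaf — visit K.
      Visit X.
      At X: no right child.
  Visit S.
  At S: go right to R.
    At R: go left to W.
      W is a leaf — visit W.
    Visit R.
    At R: go right to D.
      D is a leaf — visit D.
Full in-order sequence: C, B, V, Z, A, K, X, S, W, R, D.

5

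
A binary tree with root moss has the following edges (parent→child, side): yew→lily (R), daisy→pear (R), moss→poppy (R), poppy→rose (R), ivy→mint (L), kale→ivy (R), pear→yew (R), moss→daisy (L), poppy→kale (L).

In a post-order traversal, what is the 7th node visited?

Post-order visits the left subtree, then the right subtree, then the node.
At moss: go left to daisy.
  At daisy: no left child.
  At daisy: go right to pear.
    At pear: no left child.
    At pear: go right to yew.
      At yew: no left child.
      At yew: go right to lily.
        lily is a leaf — visit lily.
      Visit yew.
    Visit pear.
  Visit daisy.
At moss: go right to poppy.
  At poppy: go left to kale.
    At kale: no left child.
    At kale: go right to ivy.
      At ivy: go left to mint.
        mint is a leaf — visit mint.
      At ivy: no right child.
      Visit ivy.
    Visit kale.
  At poppy: go right to rose.
    rose is a leaf — visit rose.
  Visit poppy.
Visit moss.
Full post-order sequence: lily, yew, pear, daisy, mint, ivy, kale, rose, poppy, moss.

kale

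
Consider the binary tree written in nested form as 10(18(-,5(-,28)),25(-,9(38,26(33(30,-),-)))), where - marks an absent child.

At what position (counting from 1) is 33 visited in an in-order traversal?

9

In-order visits the left subtree, then the node, then the right subtree.
At 10: go left to 18.
  At 18: no left child.
  Visit 18.
  At 18: go right to 5.
    At 5: no left child.
    Visit 5.
    At 5: go right to 28.
      28 is a leaf — visit 28.
Visit 10.
At 10: go right to 25.
  At 25: no left child.
  Visit 25.
  At 25: go right to 9.
    At 9: go left to 38.
      38 is a leaf — visit 38.
    Visit 9.
    At 9: go right to 26.
      At 26: go left to 33.
        At 33: go left to 30.
          30 is a leaf — visit 30.
        Visit 33.
        At 33: no right child.
      Visit 26.
      At 26: no right child.
Full in-order sequence: 18, 5, 28, 10, 25, 38, 9, 30, 33, 26.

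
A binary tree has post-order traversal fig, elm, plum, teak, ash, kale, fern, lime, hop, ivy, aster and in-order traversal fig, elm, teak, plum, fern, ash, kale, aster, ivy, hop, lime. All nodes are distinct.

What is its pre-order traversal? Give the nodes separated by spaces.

aster fern teak elm fig plum kale ash ivy hop lime

The last element of post-order is the root; it splits in-order into left and right subtrees.
Root aster: left subtree has 7 nodes {fig, elm, teak, plum, fern, ash, kale}, right has 3 {ivy, hop, lime}.
  Root fern: left subtree has 4 nodes {fig, elm, teak, plum}, right has 2 {ash, kale}.
    Root teak: left subtree has 2 nodes {fig, elm}, right has 1 {plum}.
      Root elm: left subtree has 1 node {fig}, right has 0 { }.
    Root kale: left subtree has 1 node {ash}, right has 0 { }.
  Root ivy: left subtree has 0 nodes { }, right has 2 {hop, lime}.
    Root hop: left subtree has 0 nodes { }, right has 1 {lime}.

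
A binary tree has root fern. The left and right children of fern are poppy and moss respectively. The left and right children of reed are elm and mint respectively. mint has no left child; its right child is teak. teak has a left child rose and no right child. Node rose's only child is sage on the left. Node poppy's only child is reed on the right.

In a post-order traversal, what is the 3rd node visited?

rose

Post-order visits the left subtree, then the right subtree, then the node.
At fern: go left to poppy.
  At poppy: no left child.
  At poppy: go right to reed.
    At reed: go left to elm.
      elm is a leaf — visit elm.
    At reed: go right to mint.
      At mint: no left child.
      At mint: go right to teak.
        At teak: go left to rose.
          At rose: go left to sage.
            sage is a leaf — visit sage.
          At rose: no right child.
          Visit rose.
        At teak: no right child.
        Visit teak.
      Visit mint.
    Visit reed.
  Visit poppy.
At fern: go right to moss.
  moss is a leaf — visit moss.
Visit fern.
Full post-order sequence: elm, sage, rose, teak, mint, reed, poppy, moss, fern.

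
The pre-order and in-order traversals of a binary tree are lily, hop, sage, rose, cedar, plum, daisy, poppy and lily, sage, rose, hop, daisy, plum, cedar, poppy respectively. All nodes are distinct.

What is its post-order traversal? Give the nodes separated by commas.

rose, sage, daisy, plum, poppy, cedar, hop, lily

The first element of pre-order is the root; it splits in-order into left and right subtrees.
Root lily: left subtree has 0 nodes { }, right has 7 {sage, rose, hop, daisy, plum, cedar, poppy}.
  Root hop: left subtree has 2 nodes {sage, rose}, right has 4 {daisy, plum, cedar, poppy}.
    Root sage: left subtree has 0 nodes { }, right has 1 {rose}.
    Root cedar: left subtree has 2 nodes {daisy, plum}, right has 1 {poppy}.
      Root plum: left subtree has 1 node {daisy}, right has 0 { }.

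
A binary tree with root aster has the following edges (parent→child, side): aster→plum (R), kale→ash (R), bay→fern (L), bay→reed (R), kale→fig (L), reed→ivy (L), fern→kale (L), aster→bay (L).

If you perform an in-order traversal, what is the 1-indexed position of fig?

1

In-order visits the left subtree, then the node, then the right subtree.
At aster: go left to bay.
  At bay: go left to fern.
    At fern: go left to kale.
      At kale: go left to fig.
        fig is a leaf — visit fig.
      Visit kale.
      At kale: go right to ash.
        ash is a leaf — visit ash.
    Visit fern.
    At fern: no right child.
  Visit bay.
  At bay: go right to reed.
    At reed: go left to ivy.
      ivy is a leaf — visit ivy.
    Visit reed.
    At reed: no right child.
Visit aster.
At aster: go right to plum.
  plum is a leaf — visit plum.
Full in-order sequence: fig, kale, ash, fern, bay, ivy, reed, aster, plum.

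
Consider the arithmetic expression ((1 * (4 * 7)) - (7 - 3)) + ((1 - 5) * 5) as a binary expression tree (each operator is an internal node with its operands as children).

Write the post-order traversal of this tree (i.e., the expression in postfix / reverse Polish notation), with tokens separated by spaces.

1 4 7 * * 7 3 - - 1 5 - 5 * +

Post-order on an expression tree gives postfix notation: for each operator, emit left operand, right operand, then the operator.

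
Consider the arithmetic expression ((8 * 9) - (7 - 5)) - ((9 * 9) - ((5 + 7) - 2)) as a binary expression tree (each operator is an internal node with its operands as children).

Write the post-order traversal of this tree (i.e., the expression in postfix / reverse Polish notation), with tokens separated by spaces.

8 9 * 7 5 - - 9 9 * 5 7 + 2 - - -

Post-order on an expression tree gives postfix notation: for each operator, emit left operand, right operand, then the operator.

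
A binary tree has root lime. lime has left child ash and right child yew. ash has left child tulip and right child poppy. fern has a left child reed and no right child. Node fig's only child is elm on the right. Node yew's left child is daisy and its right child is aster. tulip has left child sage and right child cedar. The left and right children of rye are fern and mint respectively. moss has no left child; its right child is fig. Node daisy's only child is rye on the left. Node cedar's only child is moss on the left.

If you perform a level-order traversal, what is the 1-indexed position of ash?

Level-order visits nodes level by level from the root, left to right within each level.
Level 0: lime
Level 1: ash, yew
Level 2: tulip, poppy, daisy, aster
Level 3: sage, cedar, rye
Level 4: moss, fern, mint
Level 5: fig, reed
Level 6: elm
Full level-order sequence: lime, ash, yew, tulip, poppy, daisy, aster, sage, cedar, rye, moss, fern, mint, fig, reed, elm.

2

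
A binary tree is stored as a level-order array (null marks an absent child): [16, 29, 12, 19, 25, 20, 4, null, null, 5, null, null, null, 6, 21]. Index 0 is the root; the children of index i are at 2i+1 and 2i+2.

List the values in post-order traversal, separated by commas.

Post-order visits the left subtree, then the right subtree, then the node.
At 16: go left to 29.
  At 29: go left to 19.
    19 is a leaf — visit 19.
  At 29: go right to 25.
    At 25: go left to 5.
      5 is a leaf — visit 5.
    At 25: no right child.
    Visit 25.
  Visit 29.
At 16: go right to 12.
  At 12: go left to 20.
    20 is a leaf — visit 20.
  At 12: go right to 4.
    At 4: go left to 6.
      6 is a leaf — visit 6.
    At 4: go right to 21.
      21 is a leaf — visit 21.
    Visit 4.
  Visit 12.
Visit 16.

19, 5, 25, 29, 20, 6, 21, 4, 12, 16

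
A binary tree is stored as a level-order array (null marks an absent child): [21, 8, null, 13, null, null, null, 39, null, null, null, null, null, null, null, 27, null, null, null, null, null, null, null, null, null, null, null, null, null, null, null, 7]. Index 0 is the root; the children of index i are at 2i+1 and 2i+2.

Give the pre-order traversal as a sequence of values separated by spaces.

21 8 13 39 27 7

Pre-order visits the node, then its left subtree, then its right subtree.
Visit 21.
At 21: go left to 8.
  Visit 8.
  At 8: go left to 13.
    Visit 13.
    At 13: go left to 39.
      Visit 39.
      At 39: go left to 27.
        Visit 27.
        At 27: go left to 7.
          7 is a leaf — visit 7.
        At 27: no right child.
      At 39: no right child.
    At 13: no right child.
  At 8: no right child.
At 21: no right child.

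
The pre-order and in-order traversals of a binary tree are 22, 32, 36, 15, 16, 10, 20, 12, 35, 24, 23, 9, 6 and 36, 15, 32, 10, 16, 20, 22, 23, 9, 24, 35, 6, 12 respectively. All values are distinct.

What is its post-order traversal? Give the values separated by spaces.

15 36 10 20 16 32 9 23 24 6 35 12 22

The first element of pre-order is the root; it splits in-order into left and right subtrees.
Root 22: left subtree has 6 nodes {36, 15, 32, 10, 16, 20}, right has 6 {23, 9, 24, 35, 6, 12}.
  Root 32: left subtree has 2 nodes {36, 15}, right has 3 {10, 16, 20}.
    Root 36: left subtree has 0 nodes { }, right has 1 {15}.
    Root 16: left subtree has 1 node {10}, right has 1 {20}.
  Root 12: left subtree has 5 nodes {23, 9, 24, 35, 6}, right has 0 { }.
    Root 35: left subtree has 3 nodes {23, 9, 24}, right has 1 {6}.
      Root 24: left subtree has 2 nodes {23, 9}, right has 0 { }.
        Root 23: left subtree has 0 nodes { }, right has 1 {9}.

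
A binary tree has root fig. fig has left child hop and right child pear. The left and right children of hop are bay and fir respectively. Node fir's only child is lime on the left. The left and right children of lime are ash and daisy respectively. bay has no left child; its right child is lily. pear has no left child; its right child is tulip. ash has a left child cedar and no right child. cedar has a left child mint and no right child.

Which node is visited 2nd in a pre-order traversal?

Pre-order visits the node, then its left subtree, then its right subtree.
Visit fig.
At fig: go left to hop.
  Visit hop.
  At hop: go left to bay.
    Visit bay.
    At bay: no left child.
    At bay: go right to lily.
      lily is a leaf — visit lily.
  At hop: go right to fir.
    Visit fir.
    At fir: go left to lime.
      Visit lime.
      At lime: go left to ash.
        Visit ash.
        At ash: go left to cedar.
          Visit cedar.
          At cedar: go left to mint.
            mint is a leaf — visit mint.
          At cedar: no right child.
        At ash: no right child.
      At lime: go right to daisy.
        daisy is a leaf — visit daisy.
    At fir: no right child.
At fig: go right to pear.
  Visit pear.
  At pear: no left child.
  At pear: go right to tulip.
    tulip is a leaf — visit tulip.
Full pre-order sequence: fig, hop, bay, lily, fir, lime, ash, cedar, mint, daisy, pear, tulip.

hop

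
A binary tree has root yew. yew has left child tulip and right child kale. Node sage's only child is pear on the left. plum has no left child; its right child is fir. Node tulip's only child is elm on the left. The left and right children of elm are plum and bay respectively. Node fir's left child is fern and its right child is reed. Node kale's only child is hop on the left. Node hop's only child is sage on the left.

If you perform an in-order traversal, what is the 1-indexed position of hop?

11

In-order visits the left subtree, then the node, then the right subtree.
At yew: go left to tulip.
  At tulip: go left to elm.
    At elm: go left to plum.
      At plum: no left child.
      Visit plum.
      At plum: go right to fir.
        At fir: go left to fern.
          fern is a leaf — visit fern.
        Visit fir.
        At fir: go right to reed.
          reed is a leaf — visit reed.
    Visit elm.
    At elm: go right to bay.
      bay is a leaf — visit bay.
  Visit tulip.
  At tulip: no right child.
Visit yew.
At yew: go right to kale.
  At kale: go left to hop.
    At hop: go left to sage.
      At sage: go left to pear.
        pear is a leaf — visit pear.
      Visit sage.
      At sage: no right child.
    Visit hop.
    At hop: no right child.
  Visit kale.
  At kale: no right child.
Full in-order sequence: plum, fern, fir, reed, elm, bay, tulip, yew, pear, sage, hop, kale.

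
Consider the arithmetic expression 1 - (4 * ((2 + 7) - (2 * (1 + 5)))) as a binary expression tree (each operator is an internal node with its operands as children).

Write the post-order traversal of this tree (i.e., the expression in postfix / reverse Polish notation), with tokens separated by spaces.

1 4 2 7 + 2 1 5 + * - * -

Post-order on an expression tree gives postfix notation: for each operator, emit left operand, right operand, then the operator.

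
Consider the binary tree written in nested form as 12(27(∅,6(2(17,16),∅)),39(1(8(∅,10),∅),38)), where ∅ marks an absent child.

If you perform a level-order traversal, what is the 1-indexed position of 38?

6

Level-order visits nodes level by level from the root, left to right within each level.
Level 0: 12
Level 1: 27, 39
Level 2: 6, 1, 38
Level 3: 2, 8
Level 4: 17, 16, 10
Full level-order sequence: 12, 27, 39, 6, 1, 38, 2, 8, 17, 16, 10.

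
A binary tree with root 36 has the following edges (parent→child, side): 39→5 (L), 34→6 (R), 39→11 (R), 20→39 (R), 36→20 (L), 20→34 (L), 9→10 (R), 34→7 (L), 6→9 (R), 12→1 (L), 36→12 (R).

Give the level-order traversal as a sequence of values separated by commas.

Level-order visits nodes level by level from the root, left to right within each level.
Level 0: 36
Level 1: 20, 12
Level 2: 34, 39, 1
Level 3: 7, 6, 5, 11
Level 4: 9
Level 5: 10

36, 20, 12, 34, 39, 1, 7, 6, 5, 11, 9, 10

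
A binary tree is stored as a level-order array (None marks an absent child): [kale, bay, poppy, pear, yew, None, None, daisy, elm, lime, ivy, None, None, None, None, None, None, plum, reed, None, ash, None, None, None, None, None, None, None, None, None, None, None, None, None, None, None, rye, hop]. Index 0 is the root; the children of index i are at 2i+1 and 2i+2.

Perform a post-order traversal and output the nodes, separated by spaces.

Post-order visits the left subtree, then the right subtree, then the node.
At kale: go left to bay.
  At bay: go left to pear.
    At pear: go left to daisy.
      daisy is a leaf — visit daisy.
    At pear: go right to elm.
      At elm: go left to plum.
        At plum: no left child.
        At plum: go right to rye.
          rye is a leaf — visit rye.
        Visit plum.
      At elm: go right to reed.
        At reed: go left to hop.
          hop is a leaf — visit hop.
        At reed: no right child.
        Visit reed.
      Visit elm.
    Visit pear.
  At bay: go right to yew.
    At yew: go left to lime.
      At lime: no left child.
      At lime: go right to ash.
        ash is a leaf — visit ash.
      Visit lime.
    At yew: go right to ivy.
      ivy is a leaf — visit ivy.
    Visit yew.
  Visit bay.
At kale: go right to poppy.
  poppy is a leaf — visit poppy.
Visit kale.

daisy rye plum hop reed elm pear ash lime ivy yew bay poppy kale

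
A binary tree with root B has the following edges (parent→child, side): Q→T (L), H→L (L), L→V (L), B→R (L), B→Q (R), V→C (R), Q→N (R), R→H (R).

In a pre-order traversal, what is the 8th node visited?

Pre-order visits the node, then its left subtree, then its right subtree.
Visit B.
At B: go left to R.
  Visit R.
  At R: no left child.
  At R: go right to H.
    Visit H.
    At H: go left to L.
      Visit L.
      At L: go left to V.
        Visit V.
        At V: no left child.
        At V: go right to C.
          C is a leaf — visit C.
      At L: no right child.
    At H: no right child.
At B: go right to Q.
  Visit Q.
  At Q: go left to T.
    T is a leaf — visit T.
  At Q: go right to N.
    N is a leaf — visit N.
Full pre-order sequence: B, R, H, L, V, C, Q, T, N.

T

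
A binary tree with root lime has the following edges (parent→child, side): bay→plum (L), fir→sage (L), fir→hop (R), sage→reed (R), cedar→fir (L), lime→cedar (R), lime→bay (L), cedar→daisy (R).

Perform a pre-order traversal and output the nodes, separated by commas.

Pre-order visits the node, then its left subtree, then its right subtree.
Visit lime.
At lime: go left to bay.
  Visit bay.
  At bay: go left to plum.
    plum is a leaf — visit plum.
  At bay: no right child.
At lime: go right to cedar.
  Visit cedar.
  At cedar: go left to fir.
    Visit fir.
    At fir: go left to sage.
      Visit sage.
      At sage: no left child.
      At sage: go right to reed.
        reed is a leaf — visit reed.
    At fir: go right to hop.
      hop is a leaf — visit hop.
  At cedar: go right to daisy.
    daisy is a leaf — visit daisy.

lime, bay, plum, cedar, fir, sage, reed, hop, daisy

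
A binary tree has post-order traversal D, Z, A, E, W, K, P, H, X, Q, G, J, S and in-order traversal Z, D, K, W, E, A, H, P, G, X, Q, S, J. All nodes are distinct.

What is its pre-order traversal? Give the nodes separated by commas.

S, G, H, K, Z, D, W, E, A, P, Q, X, J

The last element of post-order is the root; it splits in-order into left and right subtrees.
Root S: left subtree has 11 nodes {Z, D, K, W, E, A, H, P, G, X, Q}, right has 1 {J}.
  Root G: left subtree has 8 nodes {Z, D, K, W, E, A, H, P}, right has 2 {X, Q}.
    Root H: left subtree has 6 nodes {Z, D, K, W, E, A}, right has 1 {P}.
      Root K: left subtree has 2 nodes {Z, D}, right has 3 {W, E, A}.
        Root Z: left subtree has 0 nodes { }, right has 1 {D}.
        Root W: left subtree has 0 nodes { }, right has 2 {E, A}.
          Root E: left subtree has 0 nodes { }, right has 1 {A}.
    Root Q: left subtree has 1 node {X}, right has 0 { }.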